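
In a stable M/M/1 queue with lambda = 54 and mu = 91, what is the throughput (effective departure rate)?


For a stable queue (lambda < mu), throughput = lambda = 54 per hour

54 per hour


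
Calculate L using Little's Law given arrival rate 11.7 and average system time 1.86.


L = lambda * W = 11.7 * 1.86 = 21.76

21.76


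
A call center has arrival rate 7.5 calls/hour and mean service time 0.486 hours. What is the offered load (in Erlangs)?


Offered load a = lambda * E[S] = 7.5 * 0.486 = 3.65 Erlangs

3.65 Erlangs


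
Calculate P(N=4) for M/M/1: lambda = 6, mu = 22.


rho = 6/22; P(n) = (1-rho)*rho^n = (1-6/22)*(6/22)^4 = 0.004

0.004


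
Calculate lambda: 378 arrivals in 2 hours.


lambda = total arrivals / time = 378 / 2 = 189.0 per hour

189.0 per hour


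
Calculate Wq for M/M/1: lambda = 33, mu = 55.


rho = 33/55; Wq = rho/(mu - lambda) = 0.0273 hours

0.0273 hours


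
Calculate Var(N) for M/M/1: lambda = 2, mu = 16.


rho = 2/16; Var(N) = rho/(1-rho)^2 = 0.16

0.16


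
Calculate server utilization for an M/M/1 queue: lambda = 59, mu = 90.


rho = lambda/mu = 59/90 = 0.6556

0.6556


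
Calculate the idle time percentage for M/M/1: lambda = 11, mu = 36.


Idle fraction = (1 - rho) * 100 = (1 - 11/36) * 100 = 69.4%

69.4%


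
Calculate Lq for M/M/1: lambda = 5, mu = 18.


rho = 5/18; Lq = rho^2/(1-rho) = 0.11

0.11


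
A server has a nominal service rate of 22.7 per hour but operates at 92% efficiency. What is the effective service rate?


Effective rate = mu * efficiency = 22.7 * 0.92 = 20.88 per hour

20.88 per hour


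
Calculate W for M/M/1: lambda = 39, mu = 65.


W = 1/(mu - lambda) = 1/(65 - 39) = 0.0385 hours

0.0385 hours


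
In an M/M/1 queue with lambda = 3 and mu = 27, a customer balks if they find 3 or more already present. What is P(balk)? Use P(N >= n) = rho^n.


P(N >= 3) = rho^3 = (3/27)^3 = 0.0014

0.0014


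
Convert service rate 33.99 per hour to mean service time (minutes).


Mean service time = 60/mu = 60/33.99 = 1.77 minutes

1.77 minutes


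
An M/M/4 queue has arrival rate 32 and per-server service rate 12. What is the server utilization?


rho = lambda/(c*mu) = 32/(4*12) = 0.6667

0.6667


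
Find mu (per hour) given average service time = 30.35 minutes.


mu = 60 / avg_service_time = 60 / 30.35 = 1.98 per hour

1.98 per hour


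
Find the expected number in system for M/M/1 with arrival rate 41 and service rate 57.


rho = 41/57; L = rho/(1-rho) = 2.56

2.56


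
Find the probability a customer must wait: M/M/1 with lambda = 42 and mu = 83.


P(wait) = rho = lambda/mu = 42/83 = 0.506

0.506


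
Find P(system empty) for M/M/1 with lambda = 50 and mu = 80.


P0 = 1 - rho = 1 - 50/80 = 0.375

0.375


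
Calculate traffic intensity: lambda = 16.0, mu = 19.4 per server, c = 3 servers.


rho = lambda / (c * mu) = 16.0 / (3 * 19.4) = 0.2749

0.2749


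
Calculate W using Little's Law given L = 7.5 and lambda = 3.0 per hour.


W = L / lambda = 7.5 / 3.0 = 2.5 hours

2.5 hours


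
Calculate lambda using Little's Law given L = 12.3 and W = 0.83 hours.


lambda = L / W = 12.3 / 0.83 = 14.82 per hour

14.82 per hour


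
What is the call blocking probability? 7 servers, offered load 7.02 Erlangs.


B(N,A) = (A^N/N!) / sum(A^k/k!, k=0..N) with N=7, A=7.02 = 0.2501

0.2501


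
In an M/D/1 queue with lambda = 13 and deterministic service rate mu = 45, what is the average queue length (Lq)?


M/D/1: Lq = rho^2 / (2*(1-rho)) where rho = 13/45; Lq = 0.06

0.06


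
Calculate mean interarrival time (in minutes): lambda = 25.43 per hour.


Mean interarrival time = 60/lambda = 60/25.43 = 2.36 minutes

2.36 minutes


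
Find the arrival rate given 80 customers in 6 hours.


lambda = total arrivals / time = 80 / 6 = 13.33 per hour

13.33 per hour


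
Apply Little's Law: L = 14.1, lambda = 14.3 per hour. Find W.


W = L / lambda = 14.1 / 14.3 = 0.986 hours

0.986 hours


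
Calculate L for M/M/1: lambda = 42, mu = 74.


rho = 42/74; L = rho/(1-rho) = 1.31

1.31


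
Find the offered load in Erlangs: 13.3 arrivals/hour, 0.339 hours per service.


Offered load a = lambda * E[S] = 13.3 * 0.339 = 4.51 Erlangs

4.51 Erlangs


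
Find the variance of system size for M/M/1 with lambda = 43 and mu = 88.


rho = 43/88; Var(N) = rho/(1-rho)^2 = 1.87

1.87


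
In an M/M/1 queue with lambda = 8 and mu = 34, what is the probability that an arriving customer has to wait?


P(wait) = rho = lambda/mu = 8/34 = 0.2353

0.2353


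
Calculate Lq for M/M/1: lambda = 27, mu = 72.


rho = 27/72; Lq = rho^2/(1-rho) = 0.23

0.23


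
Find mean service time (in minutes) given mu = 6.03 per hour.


Mean service time = 60/mu = 60/6.03 = 9.95 minutes

9.95 minutes


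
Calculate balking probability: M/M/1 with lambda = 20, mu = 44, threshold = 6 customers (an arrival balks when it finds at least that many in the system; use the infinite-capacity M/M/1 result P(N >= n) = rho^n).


P(N >= 6) = rho^6 = (20/44)^6 = 0.0088

0.0088


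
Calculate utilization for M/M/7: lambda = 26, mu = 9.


rho = lambda/(c*mu) = 26/(7*9) = 0.4127

0.4127


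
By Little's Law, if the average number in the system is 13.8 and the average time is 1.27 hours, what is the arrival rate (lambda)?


lambda = L / W = 13.8 / 1.27 = 10.87 per hour

10.87 per hour


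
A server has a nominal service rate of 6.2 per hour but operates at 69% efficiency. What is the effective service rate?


Effective rate = mu * efficiency = 6.2 * 0.69 = 4.28 per hour

4.28 per hour


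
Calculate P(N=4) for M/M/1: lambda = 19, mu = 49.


rho = 19/49; P(n) = (1-rho)*rho^n = (1-19/49)*(19/49)^4 = 0.0138

0.0138


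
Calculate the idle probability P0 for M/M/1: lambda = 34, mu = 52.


P0 = 1 - rho = 1 - 34/52 = 0.3462

0.3462


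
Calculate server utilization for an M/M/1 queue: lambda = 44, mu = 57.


rho = lambda/mu = 44/57 = 0.7719

0.7719


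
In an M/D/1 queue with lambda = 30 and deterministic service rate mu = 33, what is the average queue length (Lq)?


M/D/1: Lq = rho^2 / (2*(1-rho)) where rho = 30/33; Lq = 4.55

4.55


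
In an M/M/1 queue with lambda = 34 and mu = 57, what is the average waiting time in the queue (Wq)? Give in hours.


rho = 34/57; Wq = rho/(mu - lambda) = 0.0259 hours

0.0259 hours


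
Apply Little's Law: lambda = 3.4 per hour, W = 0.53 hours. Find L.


L = lambda * W = 3.4 * 0.53 = 1.8

1.8


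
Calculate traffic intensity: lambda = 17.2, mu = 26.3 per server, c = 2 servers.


rho = lambda / (c * mu) = 17.2 / (2 * 26.3) = 0.327

0.327


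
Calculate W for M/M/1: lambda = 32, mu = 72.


W = 1/(mu - lambda) = 1/(72 - 32) = 0.025 hours

0.025 hours


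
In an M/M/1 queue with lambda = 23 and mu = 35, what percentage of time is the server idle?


Idle fraction = (1 - rho) * 100 = (1 - 23/35) * 100 = 34.3%

34.3%


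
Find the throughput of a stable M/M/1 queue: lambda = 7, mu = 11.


For a stable queue (lambda < mu), throughput = lambda = 7 per hour

7 per hour


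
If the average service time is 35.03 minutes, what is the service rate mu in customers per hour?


mu = 60 / avg_service_time = 60 / 35.03 = 1.71 per hour

1.71 per hour


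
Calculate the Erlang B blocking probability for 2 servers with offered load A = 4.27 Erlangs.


B(N,A) = (A^N/N!) / sum(A^k/k!, k=0..N) with N=2, A=4.27 = 0.6337

0.6337


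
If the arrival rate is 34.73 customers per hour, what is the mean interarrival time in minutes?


Mean interarrival time = 60/lambda = 60/34.73 = 1.73 minutes

1.73 minutes


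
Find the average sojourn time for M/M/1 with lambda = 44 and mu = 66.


W = 1/(mu - lambda) = 1/(66 - 44) = 0.0455 hours

0.0455 hours


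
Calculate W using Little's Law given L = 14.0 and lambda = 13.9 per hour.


W = L / lambda = 14.0 / 13.9 = 1.0072 hours

1.0072 hours


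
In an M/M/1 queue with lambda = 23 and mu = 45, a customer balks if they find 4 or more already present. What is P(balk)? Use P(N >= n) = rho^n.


P(N >= 4) = rho^4 = (23/45)^4 = 0.0682

0.0682


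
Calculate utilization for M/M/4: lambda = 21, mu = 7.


rho = lambda/(c*mu) = 21/(4*7) = 0.75

0.75


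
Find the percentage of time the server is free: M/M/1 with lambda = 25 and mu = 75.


Idle fraction = (1 - rho) * 100 = (1 - 25/75) * 100 = 66.7%

66.7%


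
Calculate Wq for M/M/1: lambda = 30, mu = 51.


rho = 30/51; Wq = rho/(mu - lambda) = 0.028 hours

0.028 hours


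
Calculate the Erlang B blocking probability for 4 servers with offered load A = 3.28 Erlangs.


B(N,A) = (A^N/N!) / sum(A^k/k!, k=0..N) with N=4, A=3.28 = 0.2368

0.2368


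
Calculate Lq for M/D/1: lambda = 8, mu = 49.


M/D/1: Lq = rho^2 / (2*(1-rho)) where rho = 8/49; Lq = 0.02

0.02


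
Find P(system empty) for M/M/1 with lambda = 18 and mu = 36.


P0 = 1 - rho = 1 - 18/36 = 0.5

0.5


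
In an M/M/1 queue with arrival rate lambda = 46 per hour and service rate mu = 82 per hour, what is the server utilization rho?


rho = lambda/mu = 46/82 = 0.561

0.561


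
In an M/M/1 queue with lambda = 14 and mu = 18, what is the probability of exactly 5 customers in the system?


rho = 14/18; P(n) = (1-rho)*rho^n = (1-14/18)*(14/18)^5 = 0.0633

0.0633


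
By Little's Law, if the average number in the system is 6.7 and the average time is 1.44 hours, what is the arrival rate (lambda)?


lambda = L / W = 6.7 / 1.44 = 4.65 per hour

4.65 per hour


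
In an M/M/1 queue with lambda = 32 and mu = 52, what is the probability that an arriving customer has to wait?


P(wait) = rho = lambda/mu = 32/52 = 0.6154

0.6154


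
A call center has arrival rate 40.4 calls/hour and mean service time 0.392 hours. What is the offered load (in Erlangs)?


Offered load a = lambda * E[S] = 40.4 * 0.392 = 15.84 Erlangs

15.84 Erlangs


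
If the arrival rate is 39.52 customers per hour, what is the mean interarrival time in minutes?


Mean interarrival time = 60/lambda = 60/39.52 = 1.52 minutes

1.52 minutes


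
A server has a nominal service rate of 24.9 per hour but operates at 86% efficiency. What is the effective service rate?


Effective rate = mu * efficiency = 24.9 * 0.86 = 21.41 per hour

21.41 per hour


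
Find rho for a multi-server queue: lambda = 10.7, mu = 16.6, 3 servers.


rho = lambda / (c * mu) = 10.7 / (3 * 16.6) = 0.2149

0.2149


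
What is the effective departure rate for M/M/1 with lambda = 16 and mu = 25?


For a stable queue (lambda < mu), throughput = lambda = 16 per hour

16 per hour


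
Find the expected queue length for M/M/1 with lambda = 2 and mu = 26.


rho = 2/26; Lq = rho^2/(1-rho) = 0.01

0.01


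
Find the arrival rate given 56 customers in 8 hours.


lambda = total arrivals / time = 56 / 8 = 7.0 per hour

7.0 per hour


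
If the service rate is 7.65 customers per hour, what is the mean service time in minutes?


Mean service time = 60/mu = 60/7.65 = 7.84 minutes

7.84 minutes


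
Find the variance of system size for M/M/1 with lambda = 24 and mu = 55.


rho = 24/55; Var(N) = rho/(1-rho)^2 = 1.37

1.37


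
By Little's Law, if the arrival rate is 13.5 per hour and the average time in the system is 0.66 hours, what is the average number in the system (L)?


L = lambda * W = 13.5 * 0.66 = 8.91

8.91


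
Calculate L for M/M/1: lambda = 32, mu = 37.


rho = 32/37; L = rho/(1-rho) = 6.4

6.4


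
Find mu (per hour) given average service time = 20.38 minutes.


mu = 60 / avg_service_time = 60 / 20.38 = 2.94 per hour

2.94 per hour


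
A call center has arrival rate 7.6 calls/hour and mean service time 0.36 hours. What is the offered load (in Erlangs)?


Offered load a = lambda * E[S] = 7.6 * 0.36 = 2.74 Erlangs

2.74 Erlangs


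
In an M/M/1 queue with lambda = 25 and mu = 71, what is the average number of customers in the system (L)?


rho = 25/71; L = rho/(1-rho) = 0.54

0.54


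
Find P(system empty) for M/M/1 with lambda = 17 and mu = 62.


P0 = 1 - rho = 1 - 17/62 = 0.7258

0.7258


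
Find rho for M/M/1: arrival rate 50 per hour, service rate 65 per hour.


rho = lambda/mu = 50/65 = 0.7692

0.7692


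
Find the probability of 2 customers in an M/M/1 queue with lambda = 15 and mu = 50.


rho = 15/50; P(n) = (1-rho)*rho^n = (1-15/50)*(15/50)^2 = 0.063

0.063


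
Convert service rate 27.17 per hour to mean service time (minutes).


Mean service time = 60/mu = 60/27.17 = 2.21 minutes

2.21 minutes


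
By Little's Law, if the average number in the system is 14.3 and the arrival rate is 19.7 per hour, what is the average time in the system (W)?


W = L / lambda = 14.3 / 19.7 = 0.7259 hours

0.7259 hours


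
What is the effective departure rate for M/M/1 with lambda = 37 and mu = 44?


For a stable queue (lambda < mu), throughput = lambda = 37 per hour

37 per hour


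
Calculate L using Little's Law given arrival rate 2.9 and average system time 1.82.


L = lambda * W = 2.9 * 1.82 = 5.28

5.28


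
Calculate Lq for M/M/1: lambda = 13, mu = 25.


rho = 13/25; Lq = rho^2/(1-rho) = 0.56

0.56


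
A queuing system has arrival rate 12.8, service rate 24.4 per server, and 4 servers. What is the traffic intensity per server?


rho = lambda / (c * mu) = 12.8 / (4 * 24.4) = 0.1311

0.1311


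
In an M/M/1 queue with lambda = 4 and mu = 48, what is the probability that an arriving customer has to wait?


P(wait) = rho = lambda/mu = 4/48 = 0.0833

0.0833


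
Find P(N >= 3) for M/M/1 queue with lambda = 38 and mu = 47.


P(N >= 3) = rho^3 = (38/47)^3 = 0.5285

0.5285


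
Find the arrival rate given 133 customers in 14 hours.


lambda = total arrivals / time = 133 / 14 = 9.5 per hour

9.5 per hour


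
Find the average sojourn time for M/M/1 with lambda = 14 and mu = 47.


W = 1/(mu - lambda) = 1/(47 - 14) = 0.0303 hours

0.0303 hours


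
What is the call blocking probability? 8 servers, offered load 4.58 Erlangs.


B(N,A) = (A^N/N!) / sum(A^k/k!, k=0..N) with N=8, A=4.58 = 0.0515

0.0515


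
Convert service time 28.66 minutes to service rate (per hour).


mu = 60 / avg_service_time = 60 / 28.66 = 2.09 per hour

2.09 per hour


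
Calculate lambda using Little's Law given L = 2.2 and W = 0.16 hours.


lambda = L / W = 2.2 / 0.16 = 13.75 per hour

13.75 per hour


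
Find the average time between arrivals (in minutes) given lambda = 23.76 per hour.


Mean interarrival time = 60/lambda = 60/23.76 = 2.53 minutes

2.53 minutes


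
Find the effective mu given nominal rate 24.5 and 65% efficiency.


Effective rate = mu * efficiency = 24.5 * 0.65 = 15.93 per hour

15.93 per hour


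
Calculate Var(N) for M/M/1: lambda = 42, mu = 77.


rho = 42/77; Var(N) = rho/(1-rho)^2 = 2.64

2.64


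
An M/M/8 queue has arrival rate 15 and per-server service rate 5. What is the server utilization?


rho = lambda/(c*mu) = 15/(8*5) = 0.375

0.375


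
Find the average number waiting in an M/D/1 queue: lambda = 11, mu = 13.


M/D/1: Lq = rho^2 / (2*(1-rho)) where rho = 11/13; Lq = 2.33

2.33


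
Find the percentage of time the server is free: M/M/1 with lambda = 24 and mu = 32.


Idle fraction = (1 - rho) * 100 = (1 - 24/32) * 100 = 25.0%

25.0%


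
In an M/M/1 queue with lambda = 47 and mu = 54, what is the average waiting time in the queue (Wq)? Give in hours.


rho = 47/54; Wq = rho/(mu - lambda) = 0.1243 hours

0.1243 hours


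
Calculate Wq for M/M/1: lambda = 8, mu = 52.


rho = 8/52; Wq = rho/(mu - lambda) = 0.0035 hours

0.0035 hours


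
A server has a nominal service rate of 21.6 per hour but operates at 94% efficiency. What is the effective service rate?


Effective rate = mu * efficiency = 21.6 * 0.94 = 20.3 per hour

20.3 per hour


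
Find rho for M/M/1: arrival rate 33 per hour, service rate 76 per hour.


rho = lambda/mu = 33/76 = 0.4342

0.4342


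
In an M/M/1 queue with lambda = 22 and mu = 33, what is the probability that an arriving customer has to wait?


P(wait) = rho = lambda/mu = 22/33 = 0.6667

0.6667


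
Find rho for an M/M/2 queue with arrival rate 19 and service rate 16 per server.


rho = lambda/(c*mu) = 19/(2*16) = 0.5938

0.5938


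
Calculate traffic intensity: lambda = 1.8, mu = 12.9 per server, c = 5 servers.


rho = lambda / (c * mu) = 1.8 / (5 * 12.9) = 0.0279

0.0279


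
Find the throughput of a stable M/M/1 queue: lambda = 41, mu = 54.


For a stable queue (lambda < mu), throughput = lambda = 41 per hour

41 per hour


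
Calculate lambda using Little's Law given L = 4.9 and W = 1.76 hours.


lambda = L / W = 4.9 / 1.76 = 2.78 per hour

2.78 per hour


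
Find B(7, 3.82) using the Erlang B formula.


B(N,A) = (A^N/N!) / sum(A^k/k!, k=0..N) with N=7, A=3.82 = 0.0539

0.0539


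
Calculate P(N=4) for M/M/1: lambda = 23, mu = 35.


rho = 23/35; P(n) = (1-rho)*rho^n = (1-23/35)*(23/35)^4 = 0.0639

0.0639


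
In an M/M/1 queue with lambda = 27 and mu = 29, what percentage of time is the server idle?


Idle fraction = (1 - rho) * 100 = (1 - 27/29) * 100 = 6.9%

6.9%


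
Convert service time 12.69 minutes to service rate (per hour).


mu = 60 / avg_service_time = 60 / 12.69 = 4.73 per hour

4.73 per hour


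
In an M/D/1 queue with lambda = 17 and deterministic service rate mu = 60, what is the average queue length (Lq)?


M/D/1: Lq = rho^2 / (2*(1-rho)) where rho = 17/60; Lq = 0.06

0.06


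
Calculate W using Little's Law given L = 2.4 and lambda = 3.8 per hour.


W = L / lambda = 2.4 / 3.8 = 0.6316 hours

0.6316 hours


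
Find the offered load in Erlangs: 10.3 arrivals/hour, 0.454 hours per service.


Offered load a = lambda * E[S] = 10.3 * 0.454 = 4.68 Erlangs

4.68 Erlangs


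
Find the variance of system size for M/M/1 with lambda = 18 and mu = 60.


rho = 18/60; Var(N) = rho/(1-rho)^2 = 0.61

0.61


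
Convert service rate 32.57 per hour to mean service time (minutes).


Mean service time = 60/mu = 60/32.57 = 1.84 minutes

1.84 minutes


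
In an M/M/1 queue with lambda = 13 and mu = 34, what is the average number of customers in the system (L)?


rho = 13/34; L = rho/(1-rho) = 0.62

0.62


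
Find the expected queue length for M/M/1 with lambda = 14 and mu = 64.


rho = 14/64; Lq = rho^2/(1-rho) = 0.06

0.06


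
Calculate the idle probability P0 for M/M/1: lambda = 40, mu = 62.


P0 = 1 - rho = 1 - 40/62 = 0.3548

0.3548


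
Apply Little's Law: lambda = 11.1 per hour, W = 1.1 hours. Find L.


L = lambda * W = 11.1 * 1.1 = 12.21

12.21


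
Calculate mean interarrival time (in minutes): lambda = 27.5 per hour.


Mean interarrival time = 60/lambda = 60/27.5 = 2.18 minutes

2.18 minutes


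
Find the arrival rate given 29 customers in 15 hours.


lambda = total arrivals / time = 29 / 15 = 1.93 per hour

1.93 per hour


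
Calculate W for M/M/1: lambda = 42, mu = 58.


W = 1/(mu - lambda) = 1/(58 - 42) = 0.0625 hours

0.0625 hours


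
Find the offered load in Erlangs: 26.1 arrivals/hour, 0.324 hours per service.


Offered load a = lambda * E[S] = 26.1 * 0.324 = 8.46 Erlangs

8.46 Erlangs


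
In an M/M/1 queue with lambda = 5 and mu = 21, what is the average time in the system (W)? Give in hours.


W = 1/(mu - lambda) = 1/(21 - 5) = 0.0625 hours

0.0625 hours


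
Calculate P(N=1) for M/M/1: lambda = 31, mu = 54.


rho = 31/54; P(n) = (1-rho)*rho^n = (1-31/54)*(31/54)^1 = 0.2445

0.2445


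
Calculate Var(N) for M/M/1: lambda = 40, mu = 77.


rho = 40/77; Var(N) = rho/(1-rho)^2 = 2.25

2.25


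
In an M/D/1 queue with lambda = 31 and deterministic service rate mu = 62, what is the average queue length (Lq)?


M/D/1: Lq = rho^2 / (2*(1-rho)) where rho = 31/62; Lq = 0.25

0.25


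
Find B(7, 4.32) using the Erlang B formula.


B(N,A) = (A^N/N!) / sum(A^k/k!, k=0..N) with N=7, A=4.32 = 0.0799

0.0799


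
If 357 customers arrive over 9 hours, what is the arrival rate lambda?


lambda = total arrivals / time = 357 / 9 = 39.67 per hour

39.67 per hour


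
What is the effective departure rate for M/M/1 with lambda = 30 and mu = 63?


For a stable queue (lambda < mu), throughput = lambda = 30 per hour

30 per hour


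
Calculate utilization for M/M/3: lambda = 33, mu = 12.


rho = lambda/(c*mu) = 33/(3*12) = 0.9167

0.9167


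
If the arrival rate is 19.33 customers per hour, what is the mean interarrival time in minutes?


Mean interarrival time = 60/lambda = 60/19.33 = 3.1 minutes

3.1 minutes


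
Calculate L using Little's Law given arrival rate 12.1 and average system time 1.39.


L = lambda * W = 12.1 * 1.39 = 16.82

16.82


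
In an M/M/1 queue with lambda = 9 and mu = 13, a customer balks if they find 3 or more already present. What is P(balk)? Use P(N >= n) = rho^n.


P(N >= 3) = rho^3 = (9/13)^3 = 0.3318

0.3318


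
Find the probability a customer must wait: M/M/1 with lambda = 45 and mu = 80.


P(wait) = rho = lambda/mu = 45/80 = 0.5625

0.5625


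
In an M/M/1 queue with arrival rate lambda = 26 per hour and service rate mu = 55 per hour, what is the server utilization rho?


rho = lambda/mu = 26/55 = 0.4727

0.4727


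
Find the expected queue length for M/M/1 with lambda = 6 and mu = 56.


rho = 6/56; Lq = rho^2/(1-rho) = 0.01

0.01


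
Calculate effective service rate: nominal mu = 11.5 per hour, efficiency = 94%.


Effective rate = mu * efficiency = 11.5 * 0.94 = 10.81 per hour

10.81 per hour


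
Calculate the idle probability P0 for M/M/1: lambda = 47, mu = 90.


P0 = 1 - rho = 1 - 47/90 = 0.4778

0.4778


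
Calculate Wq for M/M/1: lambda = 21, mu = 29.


rho = 21/29; Wq = rho/(mu - lambda) = 0.0905 hours

0.0905 hours


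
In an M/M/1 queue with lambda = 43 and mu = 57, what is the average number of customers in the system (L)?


rho = 43/57; L = rho/(1-rho) = 3.07

3.07


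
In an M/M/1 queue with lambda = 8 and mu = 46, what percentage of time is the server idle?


Idle fraction = (1 - rho) * 100 = (1 - 8/46) * 100 = 82.6%

82.6%


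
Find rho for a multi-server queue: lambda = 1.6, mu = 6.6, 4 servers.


rho = lambda / (c * mu) = 1.6 / (4 * 6.6) = 0.0606

0.0606


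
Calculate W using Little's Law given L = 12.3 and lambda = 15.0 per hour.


W = L / lambda = 12.3 / 15.0 = 0.82 hours

0.82 hours


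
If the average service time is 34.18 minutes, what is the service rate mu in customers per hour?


mu = 60 / avg_service_time = 60 / 34.18 = 1.76 per hour

1.76 per hour


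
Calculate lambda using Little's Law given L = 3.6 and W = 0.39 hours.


lambda = L / W = 3.6 / 0.39 = 9.23 per hour

9.23 per hour


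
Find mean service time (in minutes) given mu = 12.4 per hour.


Mean service time = 60/mu = 60/12.4 = 4.84 minutes

4.84 minutes


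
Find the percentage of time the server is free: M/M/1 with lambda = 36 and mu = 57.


Idle fraction = (1 - rho) * 100 = (1 - 36/57) * 100 = 36.8%

36.8%


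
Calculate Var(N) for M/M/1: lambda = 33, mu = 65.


rho = 33/65; Var(N) = rho/(1-rho)^2 = 2.09

2.09


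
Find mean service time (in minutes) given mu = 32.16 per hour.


Mean service time = 60/mu = 60/32.16 = 1.87 minutes

1.87 minutes


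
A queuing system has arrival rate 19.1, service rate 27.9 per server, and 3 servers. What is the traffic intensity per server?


rho = lambda / (c * mu) = 19.1 / (3 * 27.9) = 0.2282

0.2282


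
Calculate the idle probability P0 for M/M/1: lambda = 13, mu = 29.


P0 = 1 - rho = 1 - 13/29 = 0.5517

0.5517


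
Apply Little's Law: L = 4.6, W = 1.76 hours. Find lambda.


lambda = L / W = 4.6 / 1.76 = 2.61 per hour

2.61 per hour


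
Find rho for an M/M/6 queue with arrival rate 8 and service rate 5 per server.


rho = lambda/(c*mu) = 8/(6*5) = 0.2667

0.2667


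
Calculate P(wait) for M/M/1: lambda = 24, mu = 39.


P(wait) = rho = lambda/mu = 24/39 = 0.6154

0.6154


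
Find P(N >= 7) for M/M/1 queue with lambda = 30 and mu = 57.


P(N >= 7) = rho^7 = (30/57)^7 = 0.0112

0.0112


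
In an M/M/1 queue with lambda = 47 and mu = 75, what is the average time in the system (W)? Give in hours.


W = 1/(mu - lambda) = 1/(75 - 47) = 0.0357 hours

0.0357 hours


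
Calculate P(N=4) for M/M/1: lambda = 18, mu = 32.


rho = 18/32; P(n) = (1-rho)*rho^n = (1-18/32)*(18/32)^4 = 0.0438

0.0438


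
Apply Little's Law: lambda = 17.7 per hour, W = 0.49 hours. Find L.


L = lambda * W = 17.7 * 0.49 = 8.67

8.67


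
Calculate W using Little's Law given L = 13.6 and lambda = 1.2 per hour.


W = L / lambda = 13.6 / 1.2 = 11.3333 hours

11.3333 hours


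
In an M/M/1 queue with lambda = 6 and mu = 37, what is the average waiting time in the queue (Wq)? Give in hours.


rho = 6/37; Wq = rho/(mu - lambda) = 0.0052 hours

0.0052 hours


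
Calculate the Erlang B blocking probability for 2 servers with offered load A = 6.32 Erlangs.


B(N,A) = (A^N/N!) / sum(A^k/k!, k=0..N) with N=2, A=6.32 = 0.7318

0.7318


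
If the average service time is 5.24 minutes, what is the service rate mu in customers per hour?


mu = 60 / avg_service_time = 60 / 5.24 = 11.45 per hour

11.45 per hour


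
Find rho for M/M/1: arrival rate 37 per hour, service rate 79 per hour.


rho = lambda/mu = 37/79 = 0.4684

0.4684


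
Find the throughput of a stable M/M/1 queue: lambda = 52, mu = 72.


For a stable queue (lambda < mu), throughput = lambda = 52 per hour

52 per hour


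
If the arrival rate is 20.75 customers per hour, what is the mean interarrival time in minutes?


Mean interarrival time = 60/lambda = 60/20.75 = 2.89 minutes

2.89 minutes


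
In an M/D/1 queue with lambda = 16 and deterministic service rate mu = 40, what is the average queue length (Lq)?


M/D/1: Lq = rho^2 / (2*(1-rho)) where rho = 16/40; Lq = 0.13

0.13


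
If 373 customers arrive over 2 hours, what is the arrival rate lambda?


lambda = total arrivals / time = 373 / 2 = 186.5 per hour

186.5 per hour


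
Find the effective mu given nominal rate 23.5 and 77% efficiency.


Effective rate = mu * efficiency = 23.5 * 0.77 = 18.1 per hour

18.1 per hour


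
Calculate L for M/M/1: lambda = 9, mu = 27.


rho = 9/27; L = rho/(1-rho) = 0.5

0.5


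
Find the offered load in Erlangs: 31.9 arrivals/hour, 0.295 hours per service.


Offered load a = lambda * E[S] = 31.9 * 0.295 = 9.41 Erlangs

9.41 Erlangs


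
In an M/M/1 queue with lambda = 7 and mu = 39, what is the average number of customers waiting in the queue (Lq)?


rho = 7/39; Lq = rho^2/(1-rho) = 0.04

0.04


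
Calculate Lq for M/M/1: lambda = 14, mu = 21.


rho = 14/21; Lq = rho^2/(1-rho) = 1.33

1.33


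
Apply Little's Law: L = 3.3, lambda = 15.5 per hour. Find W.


W = L / lambda = 3.3 / 15.5 = 0.2129 hours

0.2129 hours


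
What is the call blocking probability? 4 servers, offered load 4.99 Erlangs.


B(N,A) = (A^N/N!) / sum(A^k/k!, k=0..N) with N=4, A=4.99 = 0.3976

0.3976


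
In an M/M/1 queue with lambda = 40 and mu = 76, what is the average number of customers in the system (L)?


rho = 40/76; L = rho/(1-rho) = 1.11

1.11


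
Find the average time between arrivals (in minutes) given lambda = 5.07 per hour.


Mean interarrival time = 60/lambda = 60/5.07 = 11.83 minutes

11.83 minutes


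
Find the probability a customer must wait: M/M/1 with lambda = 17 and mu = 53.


P(wait) = rho = lambda/mu = 17/53 = 0.3208

0.3208


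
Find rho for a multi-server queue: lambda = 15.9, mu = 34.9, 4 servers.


rho = lambda / (c * mu) = 15.9 / (4 * 34.9) = 0.1139

0.1139


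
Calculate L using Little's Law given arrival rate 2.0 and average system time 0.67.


L = lambda * W = 2.0 * 0.67 = 1.34

1.34


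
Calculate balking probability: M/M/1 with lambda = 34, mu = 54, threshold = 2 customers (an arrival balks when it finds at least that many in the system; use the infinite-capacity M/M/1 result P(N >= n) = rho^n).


P(N >= 2) = rho^2 = (34/54)^2 = 0.3964

0.3964


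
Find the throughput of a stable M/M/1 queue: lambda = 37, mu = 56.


For a stable queue (lambda < mu), throughput = lambda = 37 per hour

37 per hour


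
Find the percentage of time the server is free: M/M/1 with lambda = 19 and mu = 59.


Idle fraction = (1 - rho) * 100 = (1 - 19/59) * 100 = 67.8%

67.8%


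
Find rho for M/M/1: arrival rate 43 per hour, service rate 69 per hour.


rho = lambda/mu = 43/69 = 0.6232

0.6232


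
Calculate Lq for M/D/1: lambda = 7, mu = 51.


M/D/1: Lq = rho^2 / (2*(1-rho)) where rho = 7/51; Lq = 0.01

0.01


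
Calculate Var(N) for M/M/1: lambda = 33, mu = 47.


rho = 33/47; Var(N) = rho/(1-rho)^2 = 7.91

7.91


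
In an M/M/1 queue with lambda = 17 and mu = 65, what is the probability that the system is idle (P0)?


P0 = 1 - rho = 1 - 17/65 = 0.7385

0.7385


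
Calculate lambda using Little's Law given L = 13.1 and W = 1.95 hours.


lambda = L / W = 13.1 / 1.95 = 6.72 per hour

6.72 per hour


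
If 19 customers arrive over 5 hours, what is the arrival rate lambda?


lambda = total arrivals / time = 19 / 5 = 3.8 per hour

3.8 per hour


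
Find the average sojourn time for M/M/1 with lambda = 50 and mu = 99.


W = 1/(mu - lambda) = 1/(99 - 50) = 0.0204 hours

0.0204 hours


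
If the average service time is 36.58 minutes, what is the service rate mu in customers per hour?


mu = 60 / avg_service_time = 60 / 36.58 = 1.64 per hour

1.64 per hour


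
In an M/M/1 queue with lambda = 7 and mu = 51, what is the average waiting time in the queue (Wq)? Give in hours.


rho = 7/51; Wq = rho/(mu - lambda) = 0.0031 hours

0.0031 hours


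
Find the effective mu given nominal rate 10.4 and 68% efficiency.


Effective rate = mu * efficiency = 10.4 * 0.68 = 7.07 per hour

7.07 per hour


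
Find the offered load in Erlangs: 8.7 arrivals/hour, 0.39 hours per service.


Offered load a = lambda * E[S] = 8.7 * 0.39 = 3.39 Erlangs

3.39 Erlangs


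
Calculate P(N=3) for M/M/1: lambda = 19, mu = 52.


rho = 19/52; P(n) = (1-rho)*rho^n = (1-19/52)*(19/52)^3 = 0.031

0.031


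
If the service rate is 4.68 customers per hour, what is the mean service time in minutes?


Mean service time = 60/mu = 60/4.68 = 12.82 minutes

12.82 minutes


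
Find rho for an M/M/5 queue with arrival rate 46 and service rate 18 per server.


rho = lambda/(c*mu) = 46/(5*18) = 0.5111

0.5111


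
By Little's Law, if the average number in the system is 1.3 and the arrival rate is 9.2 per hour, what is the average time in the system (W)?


W = L / lambda = 1.3 / 9.2 = 0.1413 hours

0.1413 hours


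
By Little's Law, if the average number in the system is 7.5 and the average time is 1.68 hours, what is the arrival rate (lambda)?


lambda = L / W = 7.5 / 1.68 = 4.46 per hour

4.46 per hour


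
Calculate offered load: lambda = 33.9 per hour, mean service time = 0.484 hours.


Offered load a = lambda * E[S] = 33.9 * 0.484 = 16.41 Erlangs

16.41 Erlangs


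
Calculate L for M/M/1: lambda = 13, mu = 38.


rho = 13/38; L = rho/(1-rho) = 0.52

0.52


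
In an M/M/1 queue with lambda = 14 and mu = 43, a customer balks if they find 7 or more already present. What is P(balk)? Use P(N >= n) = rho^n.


P(N >= 7) = rho^7 = (14/43)^7 = 0.0004

0.0004


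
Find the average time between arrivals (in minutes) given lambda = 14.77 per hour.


Mean interarrival time = 60/lambda = 60/14.77 = 4.06 minutes

4.06 minutes


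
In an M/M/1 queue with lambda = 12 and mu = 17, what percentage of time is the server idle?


Idle fraction = (1 - rho) * 100 = (1 - 12/17) * 100 = 29.4%

29.4%


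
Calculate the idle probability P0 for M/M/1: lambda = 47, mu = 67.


P0 = 1 - rho = 1 - 47/67 = 0.2985

0.2985


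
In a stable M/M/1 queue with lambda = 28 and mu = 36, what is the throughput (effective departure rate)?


For a stable queue (lambda < mu), throughput = lambda = 28 per hour

28 per hour


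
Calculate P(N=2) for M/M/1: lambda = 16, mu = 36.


rho = 16/36; P(n) = (1-rho)*rho^n = (1-16/36)*(16/36)^2 = 0.1097

0.1097


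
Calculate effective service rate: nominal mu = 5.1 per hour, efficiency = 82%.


Effective rate = mu * efficiency = 5.1 * 0.82 = 4.18 per hour

4.18 per hour


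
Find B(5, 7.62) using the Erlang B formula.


B(N,A) = (A^N/N!) / sum(A^k/k!, k=0..N) with N=5, A=7.62 = 0.4595

0.4595


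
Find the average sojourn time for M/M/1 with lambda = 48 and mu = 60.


W = 1/(mu - lambda) = 1/(60 - 48) = 0.0833 hours

0.0833 hours


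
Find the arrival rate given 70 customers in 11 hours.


lambda = total arrivals / time = 70 / 11 = 6.36 per hour

6.36 per hour


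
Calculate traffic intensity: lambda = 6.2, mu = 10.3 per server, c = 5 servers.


rho = lambda / (c * mu) = 6.2 / (5 * 10.3) = 0.1204

0.1204


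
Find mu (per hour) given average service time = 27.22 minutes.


mu = 60 / avg_service_time = 60 / 27.22 = 2.2 per hour

2.2 per hour


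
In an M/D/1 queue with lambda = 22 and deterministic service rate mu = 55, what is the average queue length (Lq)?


M/D/1: Lq = rho^2 / (2*(1-rho)) where rho = 22/55; Lq = 0.13

0.13


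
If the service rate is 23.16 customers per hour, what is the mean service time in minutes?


Mean service time = 60/mu = 60/23.16 = 2.59 minutes

2.59 minutes


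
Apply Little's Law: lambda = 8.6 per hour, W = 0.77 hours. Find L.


L = lambda * W = 8.6 * 0.77 = 6.62

6.62


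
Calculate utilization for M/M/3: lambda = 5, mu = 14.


rho = lambda/(c*mu) = 5/(3*14) = 0.119

0.119


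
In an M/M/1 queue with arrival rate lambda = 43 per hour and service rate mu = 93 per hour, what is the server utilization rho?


rho = lambda/mu = 43/93 = 0.4624

0.4624


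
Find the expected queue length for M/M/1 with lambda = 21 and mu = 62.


rho = 21/62; Lq = rho^2/(1-rho) = 0.17

0.17


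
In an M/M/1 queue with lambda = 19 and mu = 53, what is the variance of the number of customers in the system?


rho = 19/53; Var(N) = rho/(1-rho)^2 = 0.87

0.87


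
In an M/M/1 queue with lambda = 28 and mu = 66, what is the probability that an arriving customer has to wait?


P(wait) = rho = lambda/mu = 28/66 = 0.4242

0.4242


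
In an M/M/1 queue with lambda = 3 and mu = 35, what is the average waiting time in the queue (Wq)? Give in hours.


rho = 3/35; Wq = rho/(mu - lambda) = 0.0027 hours

0.0027 hours


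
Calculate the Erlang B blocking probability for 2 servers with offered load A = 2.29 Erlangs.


B(N,A) = (A^N/N!) / sum(A^k/k!, k=0..N) with N=2, A=2.29 = 0.4435

0.4435


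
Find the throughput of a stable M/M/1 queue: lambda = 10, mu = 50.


For a stable queue (lambda < mu), throughput = lambda = 10 per hour

10 per hour


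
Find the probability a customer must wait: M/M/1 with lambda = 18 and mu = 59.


P(wait) = rho = lambda/mu = 18/59 = 0.3051

0.3051


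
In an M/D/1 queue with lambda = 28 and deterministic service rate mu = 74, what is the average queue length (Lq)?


M/D/1: Lq = rho^2 / (2*(1-rho)) where rho = 28/74; Lq = 0.12

0.12


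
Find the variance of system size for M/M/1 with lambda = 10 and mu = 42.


rho = 10/42; Var(N) = rho/(1-rho)^2 = 0.41

0.41


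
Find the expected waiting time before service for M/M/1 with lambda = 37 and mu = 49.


rho = 37/49; Wq = rho/(mu - lambda) = 0.0629 hours

0.0629 hours


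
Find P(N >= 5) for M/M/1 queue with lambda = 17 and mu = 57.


P(N >= 5) = rho^5 = (17/57)^5 = 0.0024

0.0024


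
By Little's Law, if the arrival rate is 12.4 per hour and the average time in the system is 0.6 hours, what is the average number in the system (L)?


L = lambda * W = 12.4 * 0.6 = 7.44

7.44


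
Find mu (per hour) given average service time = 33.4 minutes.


mu = 60 / avg_service_time = 60 / 33.4 = 1.8 per hour

1.8 per hour


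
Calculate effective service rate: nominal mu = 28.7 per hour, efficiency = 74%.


Effective rate = mu * efficiency = 28.7 * 0.74 = 21.24 per hour

21.24 per hour


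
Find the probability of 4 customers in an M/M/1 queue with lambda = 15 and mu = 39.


rho = 15/39; P(n) = (1-rho)*rho^n = (1-15/39)*(15/39)^4 = 0.0135

0.0135


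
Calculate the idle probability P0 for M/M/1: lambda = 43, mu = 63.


P0 = 1 - rho = 1 - 43/63 = 0.3175

0.3175


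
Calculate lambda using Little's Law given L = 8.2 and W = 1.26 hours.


lambda = L / W = 8.2 / 1.26 = 6.51 per hour

6.51 per hour


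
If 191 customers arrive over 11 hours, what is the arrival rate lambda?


lambda = total arrivals / time = 191 / 11 = 17.36 per hour

17.36 per hour


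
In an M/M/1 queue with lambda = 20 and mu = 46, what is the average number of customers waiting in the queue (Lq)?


rho = 20/46; Lq = rho^2/(1-rho) = 0.33

0.33


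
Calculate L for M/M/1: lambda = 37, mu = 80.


rho = 37/80; L = rho/(1-rho) = 0.86

0.86


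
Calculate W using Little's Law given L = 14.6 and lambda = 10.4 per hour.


W = L / lambda = 14.6 / 10.4 = 1.4038 hours

1.4038 hours


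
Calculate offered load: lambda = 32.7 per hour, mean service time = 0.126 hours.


Offered load a = lambda * E[S] = 32.7 * 0.126 = 4.12 Erlangs

4.12 Erlangs


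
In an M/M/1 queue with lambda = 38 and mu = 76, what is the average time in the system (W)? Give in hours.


W = 1/(mu - lambda) = 1/(76 - 38) = 0.0263 hours

0.0263 hours


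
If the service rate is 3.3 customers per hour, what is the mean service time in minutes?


Mean service time = 60/mu = 60/3.3 = 18.18 minutes

18.18 minutes


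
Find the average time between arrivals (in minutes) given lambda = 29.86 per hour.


Mean interarrival time = 60/lambda = 60/29.86 = 2.01 minutes

2.01 minutes


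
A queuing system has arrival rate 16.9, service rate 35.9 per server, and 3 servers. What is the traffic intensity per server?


rho = lambda / (c * mu) = 16.9 / (3 * 35.9) = 0.1569

0.1569


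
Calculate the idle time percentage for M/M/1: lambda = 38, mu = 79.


Idle fraction = (1 - rho) * 100 = (1 - 38/79) * 100 = 51.9%

51.9%


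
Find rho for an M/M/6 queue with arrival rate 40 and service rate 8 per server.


rho = lambda/(c*mu) = 40/(6*8) = 0.8333

0.8333


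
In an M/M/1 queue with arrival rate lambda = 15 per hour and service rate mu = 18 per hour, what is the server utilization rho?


rho = lambda/mu = 15/18 = 0.8333

0.8333


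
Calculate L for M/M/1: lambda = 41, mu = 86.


rho = 41/86; L = rho/(1-rho) = 0.91

0.91


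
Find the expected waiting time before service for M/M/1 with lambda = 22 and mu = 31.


rho = 22/31; Wq = rho/(mu - lambda) = 0.0789 hours

0.0789 hours


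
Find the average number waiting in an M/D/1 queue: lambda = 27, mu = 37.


M/D/1: Lq = rho^2 / (2*(1-rho)) where rho = 27/37; Lq = 0.99

0.99


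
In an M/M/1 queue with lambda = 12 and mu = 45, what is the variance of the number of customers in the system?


rho = 12/45; Var(N) = rho/(1-rho)^2 = 0.5

0.5
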